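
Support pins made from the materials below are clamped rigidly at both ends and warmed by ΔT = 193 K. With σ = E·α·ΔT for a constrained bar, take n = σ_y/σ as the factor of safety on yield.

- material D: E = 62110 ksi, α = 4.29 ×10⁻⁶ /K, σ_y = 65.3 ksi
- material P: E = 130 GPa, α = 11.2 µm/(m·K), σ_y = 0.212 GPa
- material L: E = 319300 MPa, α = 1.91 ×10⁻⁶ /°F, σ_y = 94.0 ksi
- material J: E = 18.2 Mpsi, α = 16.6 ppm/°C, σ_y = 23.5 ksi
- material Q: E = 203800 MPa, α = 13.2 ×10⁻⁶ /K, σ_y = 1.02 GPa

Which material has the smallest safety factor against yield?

material J

Per material, after unit conversion:
  material D: E = 428.2, α = 4.29, σ_y = 450.2 → σ = 355 MPa, n = 1.27
  material P: E = 130.0, α = 11.2, σ_y = 212.0 → σ = 281 MPa, n = 0.754
  material L: E = 319.3, α = 3.44, σ_y = 648.1 → σ = 212 MPa, n = 3.06
  material J: E = 125.5, α = 16.6, σ_y = 162.0 → σ = 402 MPa, n = 0.403
  material Q: E = 203.8, α = 13.2, σ_y = 1020 → σ = 519 MPa, n = 1.96
Smallest n: material J with n = 0.403.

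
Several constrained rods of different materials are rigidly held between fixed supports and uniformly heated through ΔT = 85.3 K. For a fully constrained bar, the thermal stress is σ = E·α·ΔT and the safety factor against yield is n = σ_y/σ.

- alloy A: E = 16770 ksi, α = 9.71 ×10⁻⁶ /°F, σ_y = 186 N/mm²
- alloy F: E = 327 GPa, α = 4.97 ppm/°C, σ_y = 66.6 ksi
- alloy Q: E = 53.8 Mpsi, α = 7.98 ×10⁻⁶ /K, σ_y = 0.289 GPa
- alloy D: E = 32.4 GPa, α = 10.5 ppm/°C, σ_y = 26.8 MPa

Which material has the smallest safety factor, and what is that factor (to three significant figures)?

Per material, after unit conversion:
  alloy A: E = 115.6, α = 17.5, σ_y = 186.0 → σ = 172 MPa, n = 1.08
  alloy F: E = 327.0, α = 4.97, σ_y = 459.2 → σ = 139 MPa, n = 3.31
  alloy Q: E = 370.9, α = 7.98, σ_y = 289.0 → σ = 252 MPa, n = 1.14
  alloy D: E = 32.40, α = 10.5, σ_y = 26.80 → σ = 29.0 MPa, n = 0.924
Smallest n: alloy D with n = 0.924.

alloy D, n = 0.924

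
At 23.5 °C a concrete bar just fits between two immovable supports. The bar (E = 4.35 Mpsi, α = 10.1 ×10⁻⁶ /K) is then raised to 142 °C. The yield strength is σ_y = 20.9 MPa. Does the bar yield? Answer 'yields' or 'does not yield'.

E = 4.35 Mpsi = 29.99 GPa.
ΔT = 118.5 K. Constrained thermal stress σ = E·α·ΔT = 29.99×10³ MPa × 10.1×10⁻⁶ × 118.5 = 35.9 MPa (compressive).
Compare to σ_y = 20.9 MPa: σ ≥ σ_y, so it yields.

yields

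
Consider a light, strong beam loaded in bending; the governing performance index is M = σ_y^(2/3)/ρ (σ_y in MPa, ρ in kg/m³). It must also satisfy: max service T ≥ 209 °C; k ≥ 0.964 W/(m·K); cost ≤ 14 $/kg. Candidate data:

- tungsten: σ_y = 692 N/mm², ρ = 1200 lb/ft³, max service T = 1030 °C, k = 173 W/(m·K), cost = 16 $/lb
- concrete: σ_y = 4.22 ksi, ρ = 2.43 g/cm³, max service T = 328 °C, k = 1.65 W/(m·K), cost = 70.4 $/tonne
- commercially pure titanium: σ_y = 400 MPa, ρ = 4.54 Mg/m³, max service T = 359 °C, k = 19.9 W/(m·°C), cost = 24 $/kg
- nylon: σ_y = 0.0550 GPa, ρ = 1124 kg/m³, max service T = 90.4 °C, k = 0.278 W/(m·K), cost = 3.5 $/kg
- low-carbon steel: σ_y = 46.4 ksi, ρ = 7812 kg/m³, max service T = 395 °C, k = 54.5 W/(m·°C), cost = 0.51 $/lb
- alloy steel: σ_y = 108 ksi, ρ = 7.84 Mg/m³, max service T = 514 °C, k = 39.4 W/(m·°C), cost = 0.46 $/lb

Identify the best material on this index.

alloy steel

Screen on constraints: max service T ≥ 209 °C; k ≥ 0.964 W/(m·K); cost ≤ 14 $/kg. Survivors: concrete, low-carbon steel, alloy steel.
Normalizing units and computing the index:
  concrete: σ_y = 29.10 MPa, ρ = 2430 kg/m³
  low-carbon steel: σ_y = 319.9 MPa, ρ = 7812 kg/m³
  alloy steel: σ_y = 744.6 MPa, ρ = 7840 kg/m³
  alloy steel: M = 10.5×10⁻³
  low-carbon steel: M = 5.99×10⁻³
  concrete: M = 3.89×10⁻³
Alloy steel ranks first.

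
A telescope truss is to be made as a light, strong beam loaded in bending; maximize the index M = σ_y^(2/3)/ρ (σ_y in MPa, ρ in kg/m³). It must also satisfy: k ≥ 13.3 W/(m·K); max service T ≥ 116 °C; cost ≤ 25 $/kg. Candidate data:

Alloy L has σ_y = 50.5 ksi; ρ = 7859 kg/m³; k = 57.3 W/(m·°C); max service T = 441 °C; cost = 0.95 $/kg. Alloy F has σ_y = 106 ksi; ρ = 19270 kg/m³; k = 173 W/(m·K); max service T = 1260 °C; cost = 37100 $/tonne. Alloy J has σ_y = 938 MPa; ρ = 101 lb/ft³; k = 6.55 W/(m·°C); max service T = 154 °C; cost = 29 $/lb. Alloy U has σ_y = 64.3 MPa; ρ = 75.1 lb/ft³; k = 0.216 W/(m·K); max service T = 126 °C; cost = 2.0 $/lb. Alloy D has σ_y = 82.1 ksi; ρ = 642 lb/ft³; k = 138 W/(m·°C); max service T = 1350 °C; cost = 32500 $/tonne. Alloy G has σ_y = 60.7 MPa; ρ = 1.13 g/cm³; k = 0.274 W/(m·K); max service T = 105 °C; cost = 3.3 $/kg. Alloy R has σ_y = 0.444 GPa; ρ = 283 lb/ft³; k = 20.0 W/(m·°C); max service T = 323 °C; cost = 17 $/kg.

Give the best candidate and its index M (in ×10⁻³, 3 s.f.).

Screen on constraints: k ≥ 13.3 W/(m·K); max service T ≥ 116 °C; cost ≤ 25 $/kg. Survivors: alloy L, alloy R.
Normalizing units and computing the index:
  alloy L: σ_y = 348.2 MPa, ρ = 7859 kg/m³
  alloy R: σ_y = 444.0 MPa, ρ = 4533 kg/m³
  alloy R: M = 12.8×10⁻³
  alloy L: M = 6.30×10⁻³
Alloy R has the largest M.

alloy R, M = 12.8×10⁻³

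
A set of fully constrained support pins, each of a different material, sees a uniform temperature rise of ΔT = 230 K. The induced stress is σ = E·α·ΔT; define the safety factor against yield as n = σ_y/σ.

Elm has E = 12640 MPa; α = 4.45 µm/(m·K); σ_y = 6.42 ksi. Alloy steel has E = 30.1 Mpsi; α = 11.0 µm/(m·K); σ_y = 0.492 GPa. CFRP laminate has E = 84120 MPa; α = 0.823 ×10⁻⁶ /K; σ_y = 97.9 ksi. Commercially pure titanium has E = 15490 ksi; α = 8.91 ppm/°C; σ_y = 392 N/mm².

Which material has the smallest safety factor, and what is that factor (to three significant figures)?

In consistent units (E in GPa, α in ×10⁻⁶/K, σ_y in MPa):
  elm: E = 12.64, α = 4.45, σ_y = 44.26 → σ = 12.9 MPa, n = 3.42
  alloy steel: E = 207.5, α = 11.0, σ_y = 492.0 → σ = 525 MPa, n = 0.937
  CFRP laminate: E = 84.12, α = 0.823, σ_y = 675.0 → σ = 15.9 MPa, n = 42.4
  commercially pure titanium: E = 106.8, α = 8.91, σ_y = 392.0 → σ = 219 MPa, n = 1.79
Smallest n: alloy steel with n = 0.937.

alloy steel, n = 0.937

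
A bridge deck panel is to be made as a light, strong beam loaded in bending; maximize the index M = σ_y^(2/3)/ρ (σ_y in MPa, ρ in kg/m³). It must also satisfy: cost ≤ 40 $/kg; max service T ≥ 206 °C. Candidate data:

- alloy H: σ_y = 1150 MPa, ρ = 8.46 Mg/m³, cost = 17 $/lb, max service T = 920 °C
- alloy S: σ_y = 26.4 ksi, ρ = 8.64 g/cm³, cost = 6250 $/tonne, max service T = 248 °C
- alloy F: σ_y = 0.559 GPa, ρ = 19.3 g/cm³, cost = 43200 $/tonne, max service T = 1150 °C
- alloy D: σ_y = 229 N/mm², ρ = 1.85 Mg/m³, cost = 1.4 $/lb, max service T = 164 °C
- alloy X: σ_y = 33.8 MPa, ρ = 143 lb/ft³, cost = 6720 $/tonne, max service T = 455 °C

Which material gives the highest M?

Screen on constraints: cost ≤ 40 $/kg; max service T ≥ 206 °C. Survivors: alloy H, alloy S, alloy X.
In SI units:
  alloy H: σ_y = 1150 MPa, ρ = 8460 kg/m³
  alloy S: σ_y = 182.0 MPa, ρ = 8640 kg/m³
  alloy X: σ_y = 33.80 MPa, ρ = 2291 kg/m³
  alloy H: M = 13.0×10⁻³
  alloy X: M = 4.56×10⁻³
  alloy S: M = 3.72×10⁻³
Alloy H has the largest M.

alloy H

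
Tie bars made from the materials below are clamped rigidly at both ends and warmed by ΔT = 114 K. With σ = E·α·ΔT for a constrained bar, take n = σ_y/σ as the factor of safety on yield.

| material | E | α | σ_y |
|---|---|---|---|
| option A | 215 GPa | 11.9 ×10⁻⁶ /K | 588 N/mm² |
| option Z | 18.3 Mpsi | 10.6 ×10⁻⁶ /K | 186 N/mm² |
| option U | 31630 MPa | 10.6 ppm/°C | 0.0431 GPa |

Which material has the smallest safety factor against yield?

option U

In consistent units (E in GPa, α in ×10⁻⁶/K, σ_y in MPa):
  option A: E = 215.0, α = 11.9, σ_y = 588.0 → σ = 292 MPa, n = 2.02
  option Z: E = 126.2, α = 10.6, σ_y = 186.0 → σ = 152 MPa, n = 1.22
  option U: E = 31.63, α = 10.6, σ_y = 43.10 → σ = 38.2 MPa, n = 1.13
The minimum is option U at n = 1.13.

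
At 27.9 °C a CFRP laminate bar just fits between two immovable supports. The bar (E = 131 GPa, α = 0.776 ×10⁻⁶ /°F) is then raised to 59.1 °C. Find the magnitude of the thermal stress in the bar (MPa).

α = 0.776×10⁻⁶/°F × 9/5 = 1.40×10⁻⁶/K.
ΔT = 31.20 K. Constrained thermal stress σ = E·α·ΔT = 131.0×10³ MPa × 1.40×10⁻⁶ × 31.20 = 5.71 MPa (compressive).

5.71 MPa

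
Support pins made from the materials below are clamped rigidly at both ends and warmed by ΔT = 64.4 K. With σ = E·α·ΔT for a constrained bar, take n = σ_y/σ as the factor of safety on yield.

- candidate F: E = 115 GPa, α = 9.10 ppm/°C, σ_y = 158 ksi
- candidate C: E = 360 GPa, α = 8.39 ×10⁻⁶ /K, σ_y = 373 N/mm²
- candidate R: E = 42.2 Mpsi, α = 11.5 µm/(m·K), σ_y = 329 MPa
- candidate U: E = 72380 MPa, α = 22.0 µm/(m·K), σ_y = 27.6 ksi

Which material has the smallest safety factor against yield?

Converting E to GPa, α to ×10⁻⁶/K, σ_y to MPa, then σ and n for each:
  candidate F: E = 115.0, α = 9.10, σ_y = 1089 → σ = 67.4 MPa, n = 16.2
  candidate C: E = 360.0, α = 8.39, σ_y = 373.0 → σ = 195 MPa, n = 1.92
  candidate R: E = 291.0, α = 11.5, σ_y = 329.0 → σ = 215 MPa, n = 1.53
  candidate U: E = 72.38, α = 22.0, σ_y = 190.3 → σ = 103 MPa, n = 1.86
The minimum is candidate R at n = 1.53.

candidate R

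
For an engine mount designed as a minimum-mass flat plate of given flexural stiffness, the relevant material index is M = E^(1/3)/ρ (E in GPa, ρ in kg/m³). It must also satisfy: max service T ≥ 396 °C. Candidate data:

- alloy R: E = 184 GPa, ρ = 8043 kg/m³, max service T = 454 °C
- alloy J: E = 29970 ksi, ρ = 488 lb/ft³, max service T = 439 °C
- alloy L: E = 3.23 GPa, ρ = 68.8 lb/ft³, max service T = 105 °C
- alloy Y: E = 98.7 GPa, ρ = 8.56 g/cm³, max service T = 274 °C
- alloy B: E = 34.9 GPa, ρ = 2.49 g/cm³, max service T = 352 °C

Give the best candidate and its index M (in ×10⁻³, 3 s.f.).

Screen on constraints: max service T ≥ 396 °C. Survivors: alloy R, alloy J.
In SI units:
  alloy R: E = 184.0 GPa, ρ = 8043 kg/m³
  alloy J: E = 206.6 GPa, ρ = 7817 kg/m³
  alloy J: M = 0.756×10⁻³
  alloy R: M = 0.707×10⁻³
Highest index: alloy J.

alloy J, M = 0.756×10⁻³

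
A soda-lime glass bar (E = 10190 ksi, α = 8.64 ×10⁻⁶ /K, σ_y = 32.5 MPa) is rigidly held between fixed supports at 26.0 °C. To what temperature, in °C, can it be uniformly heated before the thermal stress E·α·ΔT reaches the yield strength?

E = 10190 ksi = 70.26 GPa.
E·α·ΔT = 32.50 MPa ⇒ ΔT = 32.50 / (70.26×10³ × 8.64×10⁻⁶) = 53.54 K.
T = 26.0 + 53.54 = 79.54 °C.

79.5 °C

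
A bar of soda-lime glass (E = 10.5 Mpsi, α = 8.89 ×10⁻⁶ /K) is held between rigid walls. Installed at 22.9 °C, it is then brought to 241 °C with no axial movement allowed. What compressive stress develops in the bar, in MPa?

E = 10.5 Mpsi = 72.39 GPa.
ΔT = 218.1 K. Constrained thermal stress σ = E·α·ΔT = 72.39×10³ MPa × 8.89×10⁻⁶ × 218.1 = 140 MPa (compressive).

140 MPa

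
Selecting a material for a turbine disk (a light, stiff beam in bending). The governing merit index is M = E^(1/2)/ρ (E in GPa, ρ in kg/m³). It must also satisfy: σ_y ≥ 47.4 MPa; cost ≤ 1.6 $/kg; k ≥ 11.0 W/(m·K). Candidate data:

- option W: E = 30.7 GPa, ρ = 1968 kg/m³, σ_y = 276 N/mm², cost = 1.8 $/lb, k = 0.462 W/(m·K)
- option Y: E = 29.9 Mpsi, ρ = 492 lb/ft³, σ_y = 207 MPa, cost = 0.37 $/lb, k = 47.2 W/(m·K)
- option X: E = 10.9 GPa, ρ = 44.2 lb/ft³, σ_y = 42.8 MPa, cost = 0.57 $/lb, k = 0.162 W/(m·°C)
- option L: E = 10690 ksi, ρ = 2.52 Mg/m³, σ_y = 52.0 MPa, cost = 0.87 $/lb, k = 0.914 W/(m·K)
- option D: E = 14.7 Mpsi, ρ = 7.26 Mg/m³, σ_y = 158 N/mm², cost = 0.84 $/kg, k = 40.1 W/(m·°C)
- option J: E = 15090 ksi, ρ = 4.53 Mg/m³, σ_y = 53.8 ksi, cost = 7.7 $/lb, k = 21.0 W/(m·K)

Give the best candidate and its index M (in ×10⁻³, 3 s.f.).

option Y, M = 1.82×10⁻³

Screen on constraints: σ_y ≥ 47.4 MPa; cost ≤ 1.6 $/kg; k ≥ 11.0 W/(m·K). Survivors: option Y, option D.
In SI units:
  option Y: E = 206.2 GPa, ρ = 7881 kg/m³
  option D: E = 101.4 GPa, ρ = 7260 kg/m³
  option Y: M = 1.82×10⁻³
  option D: M = 1.39×10⁻³
Option Y ranks first.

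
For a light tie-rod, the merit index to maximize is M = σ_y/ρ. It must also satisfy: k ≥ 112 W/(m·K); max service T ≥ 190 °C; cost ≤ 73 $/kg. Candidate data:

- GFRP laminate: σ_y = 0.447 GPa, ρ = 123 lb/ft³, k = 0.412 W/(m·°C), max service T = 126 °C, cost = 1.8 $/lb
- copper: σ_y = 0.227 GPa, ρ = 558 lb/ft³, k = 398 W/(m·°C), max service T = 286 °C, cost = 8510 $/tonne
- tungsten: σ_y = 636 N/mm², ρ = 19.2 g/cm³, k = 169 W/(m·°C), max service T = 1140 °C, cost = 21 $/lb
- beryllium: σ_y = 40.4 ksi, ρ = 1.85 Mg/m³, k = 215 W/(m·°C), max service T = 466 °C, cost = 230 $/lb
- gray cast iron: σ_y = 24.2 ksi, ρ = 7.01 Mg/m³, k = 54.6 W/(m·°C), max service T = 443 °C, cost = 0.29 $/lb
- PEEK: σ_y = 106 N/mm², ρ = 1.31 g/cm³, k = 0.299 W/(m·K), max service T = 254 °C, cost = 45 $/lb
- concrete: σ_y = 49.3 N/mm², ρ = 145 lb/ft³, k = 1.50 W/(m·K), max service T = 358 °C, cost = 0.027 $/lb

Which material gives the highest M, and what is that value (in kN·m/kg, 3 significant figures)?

tungsten, M = 33.1 kN·m/kg

Screen on constraints: k ≥ 112 W/(m·K); max service T ≥ 190 °C; cost ≤ 73 $/kg. Survivors: copper, tungsten.
In SI units:
  copper: σ_y = 227.0 MPa, ρ = 8938 kg/m³
  tungsten: σ_y = 636.0 MPa, ρ = 19200 kg/m³
  tungsten: M = 33.1 kN·m/kg
  copper: M = 25.4 kN·m/kg
Tungsten has the largest M.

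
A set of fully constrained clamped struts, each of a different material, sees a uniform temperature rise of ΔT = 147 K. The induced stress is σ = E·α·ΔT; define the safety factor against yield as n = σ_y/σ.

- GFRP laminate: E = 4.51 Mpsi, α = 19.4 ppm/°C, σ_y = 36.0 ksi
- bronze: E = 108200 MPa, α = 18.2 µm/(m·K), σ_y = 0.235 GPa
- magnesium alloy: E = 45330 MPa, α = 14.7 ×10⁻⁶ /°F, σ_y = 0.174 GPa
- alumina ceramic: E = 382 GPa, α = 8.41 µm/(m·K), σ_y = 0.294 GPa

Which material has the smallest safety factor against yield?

alumina ceramic

In consistent units (E in GPa, α in ×10⁻⁶/K, σ_y in MPa):
  GFRP laminate: E = 31.10, α = 19.4, σ_y = 248.2 → σ = 88.7 MPa, n = 2.80
  bronze: E = 108.2, α = 18.2, σ_y = 235.0 → σ = 289 MPa, n = 0.812
  magnesium alloy: E = 45.33, α = 26.5, σ_y = 174.0 → σ = 176 MPa, n = 0.987
  alumina ceramic: E = 382.0, α = 8.41, σ_y = 294.0 → σ = 472 MPa, n = 0.623
Smallest n: alumina ceramic with n = 0.623.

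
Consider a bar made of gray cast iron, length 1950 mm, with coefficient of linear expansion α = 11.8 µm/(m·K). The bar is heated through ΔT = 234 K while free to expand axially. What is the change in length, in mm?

ΔL = α·L₀·ΔT = 11.8×10⁻⁶ × 1950 mm × 234.0 K = 5.38 mm.

5.38 mm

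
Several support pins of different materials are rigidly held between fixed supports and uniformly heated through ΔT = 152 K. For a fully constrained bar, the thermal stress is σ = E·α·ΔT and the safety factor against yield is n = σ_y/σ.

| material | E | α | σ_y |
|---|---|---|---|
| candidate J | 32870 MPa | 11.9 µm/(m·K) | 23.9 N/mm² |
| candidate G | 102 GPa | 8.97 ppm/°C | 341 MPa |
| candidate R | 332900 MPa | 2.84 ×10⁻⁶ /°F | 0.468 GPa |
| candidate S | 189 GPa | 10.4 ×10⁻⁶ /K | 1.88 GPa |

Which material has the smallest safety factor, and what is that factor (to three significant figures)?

candidate J, n = 0.402

With everything in SI (GPa, ×10⁻⁶/K, MPa):
  candidate J: E = 32.87, α = 11.9, σ_y = 23.90 → σ = 59.5 MPa, n = 0.402
  candidate G: E = 102.0, α = 8.97, σ_y = 341.0 → σ = 139 MPa, n = 2.45
  candidate R: E = 332.9, α = 5.11, σ_y = 468.0 → σ = 259 MPa, n = 1.81
  candidate S: E = 189.0, α = 10.4, σ_y = 1880 → σ = 299 MPa, n = 6.29
Candidate J has the lowest safety factor, n = 0.402.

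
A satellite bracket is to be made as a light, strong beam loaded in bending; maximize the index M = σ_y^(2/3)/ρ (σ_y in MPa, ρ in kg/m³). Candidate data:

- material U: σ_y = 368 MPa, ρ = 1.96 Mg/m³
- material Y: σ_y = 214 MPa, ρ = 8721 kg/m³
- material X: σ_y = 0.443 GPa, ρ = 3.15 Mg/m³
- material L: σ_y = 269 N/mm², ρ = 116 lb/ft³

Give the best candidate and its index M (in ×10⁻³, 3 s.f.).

Putting every candidate on a common basis:
  material U: σ_y = 368.0 MPa, ρ = 1960 kg/m³
  material Y: σ_y = 214.0 MPa, ρ = 8721 kg/m³
  material X: σ_y = 443.0 MPa, ρ = 3150 kg/m³
  material L: σ_y = 269.0 MPa, ρ = 1858 kg/m³
  material U: M = 26.2×10⁻³
  material L: M = 22.4×10⁻³
  material X: M = 18.4×10⁻³
  material Y: M = 4.10×10⁻³
Material U has the largest M.

material U, M = 26.2×10⁻³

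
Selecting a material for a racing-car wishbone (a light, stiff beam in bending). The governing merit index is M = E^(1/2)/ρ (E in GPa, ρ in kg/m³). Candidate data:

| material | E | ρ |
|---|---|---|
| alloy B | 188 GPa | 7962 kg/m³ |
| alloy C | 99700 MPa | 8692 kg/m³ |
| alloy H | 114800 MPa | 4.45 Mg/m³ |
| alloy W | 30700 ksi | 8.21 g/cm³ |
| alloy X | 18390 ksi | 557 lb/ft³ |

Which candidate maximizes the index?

alloy H

After converting to SI:
  alloy B: E = 188.0 GPa, ρ = 7962 kg/m³
  alloy C: E = 99.70 GPa, ρ = 8692 kg/m³
  alloy H: E = 114.8 GPa, ρ = 4450 kg/m³
  alloy W: E = 211.7 GPa, ρ = 8210 kg/m³
  alloy X: E = 126.8 GPa, ρ = 8922 kg/m³
  alloy H: M = 2.41×10⁻³
  alloy W: M = 1.77×10⁻³
  alloy B: M = 1.72×10⁻³
  alloy X: M = 1.26×10⁻³
  alloy C: M = 1.15×10⁻³
Alloy H has the largest M.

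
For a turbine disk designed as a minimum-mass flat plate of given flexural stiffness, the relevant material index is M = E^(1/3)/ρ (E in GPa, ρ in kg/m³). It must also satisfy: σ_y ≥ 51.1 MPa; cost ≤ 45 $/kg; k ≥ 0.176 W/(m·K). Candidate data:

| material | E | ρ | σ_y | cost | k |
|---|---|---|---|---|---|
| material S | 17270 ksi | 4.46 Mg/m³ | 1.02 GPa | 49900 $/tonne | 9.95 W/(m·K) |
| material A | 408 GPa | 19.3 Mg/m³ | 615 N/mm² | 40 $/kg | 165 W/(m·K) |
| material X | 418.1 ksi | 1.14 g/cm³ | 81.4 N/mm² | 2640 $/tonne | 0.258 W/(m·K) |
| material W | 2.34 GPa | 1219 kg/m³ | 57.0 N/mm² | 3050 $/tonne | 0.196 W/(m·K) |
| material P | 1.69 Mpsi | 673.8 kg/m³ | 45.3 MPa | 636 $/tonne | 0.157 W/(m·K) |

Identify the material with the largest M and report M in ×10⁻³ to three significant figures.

material X, M = 1.25×10⁻³

Screen on constraints: σ_y ≥ 51.1 MPa; cost ≤ 45 $/kg; k ≥ 0.176 W/(m·K). Survivors: material A, material X, material W.
Convert each candidate to consistent units, then evaluate M:
  material A: E = 408.0 GPa, ρ = 19300 kg/m³
  material X: E = 2.883 GPa, ρ = 1140 kg/m³
  material W: E = 2.340 GPa, ρ = 1219 kg/m³
  material X: M = 1.25×10⁻³
  material W: M = 1.09×10⁻³
  material A: M = 0.384×10⁻³
Material X has the largest M.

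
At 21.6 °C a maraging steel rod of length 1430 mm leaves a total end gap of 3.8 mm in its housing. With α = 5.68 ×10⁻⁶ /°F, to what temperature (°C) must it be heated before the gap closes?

282 °C

α = 5.68×10⁻⁶/°F × 9/5 = 10.2×10⁻⁶/K.
α·L₀·ΔT = 3.8 mm ⇒ ΔT = 3.8 / (10.2×10⁻⁶ × 1430.0) = 259.9 K.
T = 21.6 + 259.9 = 281.5 °C.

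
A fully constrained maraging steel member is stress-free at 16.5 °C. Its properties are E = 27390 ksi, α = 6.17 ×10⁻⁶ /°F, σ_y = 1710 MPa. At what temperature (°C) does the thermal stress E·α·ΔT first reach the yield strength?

E = 27390 ksi = 188.8 GPa.
α = 6.17×10⁻⁶/°F × 9/5 = 11.1×10⁻⁶/K.
E·α·ΔT = 1710 MPa ⇒ ΔT = 1710 / (188.8×10³ × 11.1×10⁻⁶) = 815.3 K.
T = 16.5 + 815.3 = 831.8 °C.

832 °C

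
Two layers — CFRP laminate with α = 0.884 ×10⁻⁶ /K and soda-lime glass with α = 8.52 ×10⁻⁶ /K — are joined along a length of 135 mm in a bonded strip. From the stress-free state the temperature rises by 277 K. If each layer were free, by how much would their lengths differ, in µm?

286 µm

Δα = |0.884 − 8.52|×10⁻⁶/K = 7.64×10⁻⁶/K.
ΔL_mismatch = Δα·L·ΔT = 7.64×10⁻⁶ × 135.0 mm × 277.0 K = 286 µm.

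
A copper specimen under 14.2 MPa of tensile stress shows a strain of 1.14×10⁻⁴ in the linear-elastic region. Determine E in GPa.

E = σ/ε = 14.2 MPa / 1.14×10⁻⁴ = 124600 MPa = 125 GPa.

125 GPa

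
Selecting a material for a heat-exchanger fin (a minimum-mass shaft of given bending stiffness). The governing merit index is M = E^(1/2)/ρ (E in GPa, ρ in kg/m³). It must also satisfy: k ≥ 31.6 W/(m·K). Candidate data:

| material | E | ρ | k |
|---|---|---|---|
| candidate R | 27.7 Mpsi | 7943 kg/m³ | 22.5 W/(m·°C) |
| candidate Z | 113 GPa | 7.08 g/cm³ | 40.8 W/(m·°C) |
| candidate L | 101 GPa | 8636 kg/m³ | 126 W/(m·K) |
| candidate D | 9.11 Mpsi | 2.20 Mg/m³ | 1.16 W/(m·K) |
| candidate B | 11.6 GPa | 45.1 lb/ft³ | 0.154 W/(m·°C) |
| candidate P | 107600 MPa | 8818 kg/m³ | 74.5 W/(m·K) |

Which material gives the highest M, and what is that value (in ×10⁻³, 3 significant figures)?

candidate Z, M = 1.50×10⁻³

Screen on constraints: k ≥ 31.6 W/(m·K). Survivors: candidate Z, candidate L, candidate P.
Normalizing units and computing the index:
  candidate Z: E = 113.0 GPa, ρ = 7080 kg/m³
  candidate L: E = 101.0 GPa, ρ = 8636 kg/m³
  candidate P: E = 107.6 GPa, ρ = 8818 kg/m³
  candidate Z: M = 1.50×10⁻³
  candidate P: M = 1.18×10⁻³
  candidate L: M = 1.16×10⁻³
Highest index: candidate Z.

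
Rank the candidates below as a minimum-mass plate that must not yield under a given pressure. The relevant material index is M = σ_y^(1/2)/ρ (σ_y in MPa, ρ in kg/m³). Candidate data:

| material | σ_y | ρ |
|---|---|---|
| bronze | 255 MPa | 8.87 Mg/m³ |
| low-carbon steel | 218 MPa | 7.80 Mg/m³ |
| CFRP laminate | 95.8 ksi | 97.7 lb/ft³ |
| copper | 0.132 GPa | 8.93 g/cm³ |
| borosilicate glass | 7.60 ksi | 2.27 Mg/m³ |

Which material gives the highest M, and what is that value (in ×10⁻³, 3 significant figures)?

CFRP laminate, M = 16.4×10⁻³

In SI units:
  bronze: σ_y = 255.0 MPa, ρ = 8870 kg/m³
  low-carbon steel: σ_y = 218.0 MPa, ρ = 7800 kg/m³
  CFRP laminate: σ_y = 660.5 MPa, ρ = 1565 kg/m³
  copper: σ_y = 132.0 MPa, ρ = 8930 kg/m³
  borosilicate glass: σ_y = 52.40 MPa, ρ = 2270 kg/m³
  CFRP laminate: M = 16.4×10⁻³
  borosilicate glass: M = 3.19×10⁻³
  low-carbon steel: M = 1.89×10⁻³
  bronze: M = 1.80×10⁻³
  copper: M = 1.29×10⁻³
Highest index: CFRP laminate.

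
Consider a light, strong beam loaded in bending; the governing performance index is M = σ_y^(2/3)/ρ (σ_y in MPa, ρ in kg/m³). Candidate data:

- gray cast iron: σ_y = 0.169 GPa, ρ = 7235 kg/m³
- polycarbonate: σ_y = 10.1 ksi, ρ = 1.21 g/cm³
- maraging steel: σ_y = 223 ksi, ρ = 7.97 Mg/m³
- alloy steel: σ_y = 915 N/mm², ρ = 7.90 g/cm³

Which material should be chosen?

maraging steel

Putting every candidate on a common basis:
  gray cast iron: σ_y = 169.0 MPa, ρ = 7235 kg/m³
  polycarbonate: σ_y = 69.64 MPa, ρ = 1210 kg/m³
  maraging steel: σ_y = 1538 MPa, ρ = 7970 kg/m³
  alloy steel: σ_y = 915.0 MPa, ρ = 7900 kg/m³
  maraging steel: M = 16.7×10⁻³
  polycarbonate: M = 14.0×10⁻³
  alloy steel: M = 11.9×10⁻³
  gray cast iron: M = 4.22×10⁻³
Highest index: maraging steel.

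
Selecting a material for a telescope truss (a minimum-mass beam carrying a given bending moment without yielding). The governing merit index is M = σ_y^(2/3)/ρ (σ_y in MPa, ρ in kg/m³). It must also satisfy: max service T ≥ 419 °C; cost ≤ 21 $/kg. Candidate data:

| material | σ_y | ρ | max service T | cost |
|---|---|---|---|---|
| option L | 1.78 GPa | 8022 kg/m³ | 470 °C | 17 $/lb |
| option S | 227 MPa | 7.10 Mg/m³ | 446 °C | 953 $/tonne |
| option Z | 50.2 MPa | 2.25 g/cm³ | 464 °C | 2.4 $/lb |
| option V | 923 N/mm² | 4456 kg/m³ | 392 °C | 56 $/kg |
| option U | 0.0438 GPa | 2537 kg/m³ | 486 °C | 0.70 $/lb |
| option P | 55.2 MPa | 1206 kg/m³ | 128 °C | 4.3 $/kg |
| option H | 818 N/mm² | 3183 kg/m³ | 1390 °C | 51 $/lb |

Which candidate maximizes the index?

option Z

Screen on constraints: max service T ≥ 419 °C; cost ≤ 21 $/kg. Survivors: option S, option Z, option U.
In SI units:
  option S: σ_y = 227.0 MPa, ρ = 7100 kg/m³
  option Z: σ_y = 50.20 MPa, ρ = 2250 kg/m³
  option U: σ_y = 43.80 MPa, ρ = 2537 kg/m³
  option Z: M = 6.05×10⁻³
  option S: M = 5.24×10⁻³
  option U: M = 4.90×10⁻³
The maximum is for option Z.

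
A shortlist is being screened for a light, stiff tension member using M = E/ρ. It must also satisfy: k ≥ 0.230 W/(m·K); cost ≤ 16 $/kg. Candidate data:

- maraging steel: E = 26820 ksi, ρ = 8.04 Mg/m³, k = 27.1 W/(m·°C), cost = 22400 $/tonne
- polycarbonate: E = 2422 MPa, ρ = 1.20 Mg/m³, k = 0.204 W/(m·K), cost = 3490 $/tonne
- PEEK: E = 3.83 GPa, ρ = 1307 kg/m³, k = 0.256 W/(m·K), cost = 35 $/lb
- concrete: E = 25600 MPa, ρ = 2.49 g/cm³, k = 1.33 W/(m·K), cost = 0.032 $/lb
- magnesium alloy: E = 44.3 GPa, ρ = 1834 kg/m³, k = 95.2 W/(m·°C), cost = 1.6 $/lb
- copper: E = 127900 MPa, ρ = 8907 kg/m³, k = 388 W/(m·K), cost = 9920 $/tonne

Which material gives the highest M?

magnesium alloy

Screen on constraints: k ≥ 0.230 W/(m·K); cost ≤ 16 $/kg. Survivors: concrete, magnesium alloy, copper.
Putting every candidate on a common basis:
  concrete: E = 25.60 GPa, ρ = 2490 kg/m³
  magnesium alloy: E = 44.30 GPa, ρ = 1834 kg/m³
  copper: E = 127.9 GPa, ρ = 8907 kg/m³
  magnesium alloy: M = 24.2 MN·m/kg
  copper: M = 14.4 MN·m/kg
  concrete: M = 10.3 MN·m/kg
Highest index: magnesium alloy.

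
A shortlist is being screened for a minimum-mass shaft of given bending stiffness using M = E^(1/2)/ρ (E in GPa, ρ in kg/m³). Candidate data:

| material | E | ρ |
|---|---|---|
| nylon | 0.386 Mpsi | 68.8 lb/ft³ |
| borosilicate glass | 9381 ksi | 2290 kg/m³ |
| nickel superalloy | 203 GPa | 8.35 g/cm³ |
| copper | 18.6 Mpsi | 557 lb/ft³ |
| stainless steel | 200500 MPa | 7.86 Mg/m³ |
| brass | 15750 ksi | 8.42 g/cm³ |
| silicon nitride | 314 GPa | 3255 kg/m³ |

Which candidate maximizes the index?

After converting to SI:
  nylon: E = 2.661 GPa, ρ = 1102 kg/m³
  borosilicate glass: E = 64.68 GPa, ρ = 2290 kg/m³
  nickel superalloy: E = 203.0 GPa, ρ = 8350 kg/m³
  copper: E = 128.2 GPa, ρ = 8922 kg/m³
  stainless steel: E = 200.5 GPa, ρ = 7860 kg/m³
  brass: E = 108.6 GPa, ρ = 8420 kg/m³
  silicon nitride: E = 314.0 GPa, ρ = 3255 kg/m³
  silicon nitride: M = 5.44×10⁻³
  borosilicate glass: M = 3.51×10⁻³
  stainless steel: M = 1.80×10⁻³
  nickel superalloy: M = 1.71×10⁻³
  nylon: M = 1.48×10⁻³
  copper: M = 1.27×10⁻³
  brass: M = 1.24×10⁻³
Highest index: silicon nitride.

silicon nitride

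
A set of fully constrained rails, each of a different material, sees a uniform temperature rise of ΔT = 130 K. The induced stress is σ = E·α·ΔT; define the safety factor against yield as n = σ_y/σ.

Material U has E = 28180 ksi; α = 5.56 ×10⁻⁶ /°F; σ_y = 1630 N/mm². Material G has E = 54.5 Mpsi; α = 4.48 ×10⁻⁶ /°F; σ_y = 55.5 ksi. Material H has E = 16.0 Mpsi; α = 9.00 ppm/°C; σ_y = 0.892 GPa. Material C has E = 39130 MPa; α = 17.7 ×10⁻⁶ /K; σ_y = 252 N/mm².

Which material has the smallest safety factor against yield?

With everything in SI (GPa, ×10⁻⁶/K, MPa):
  material U: E = 194.3, α = 10.0, σ_y = 1630 → σ = 253 MPa, n = 6.45
  material G: E = 375.8, α = 8.06, σ_y = 382.7 → σ = 394 MPa, n = 0.971
  material H: E = 110.3, α = 9.00, σ_y = 892.0 → σ = 129 MPa, n = 6.91
  material C: E = 39.13, α = 17.7, σ_y = 252.0 → σ = 90.0 MPa, n = 2.80
The minimum is material G at n = 0.971.

material G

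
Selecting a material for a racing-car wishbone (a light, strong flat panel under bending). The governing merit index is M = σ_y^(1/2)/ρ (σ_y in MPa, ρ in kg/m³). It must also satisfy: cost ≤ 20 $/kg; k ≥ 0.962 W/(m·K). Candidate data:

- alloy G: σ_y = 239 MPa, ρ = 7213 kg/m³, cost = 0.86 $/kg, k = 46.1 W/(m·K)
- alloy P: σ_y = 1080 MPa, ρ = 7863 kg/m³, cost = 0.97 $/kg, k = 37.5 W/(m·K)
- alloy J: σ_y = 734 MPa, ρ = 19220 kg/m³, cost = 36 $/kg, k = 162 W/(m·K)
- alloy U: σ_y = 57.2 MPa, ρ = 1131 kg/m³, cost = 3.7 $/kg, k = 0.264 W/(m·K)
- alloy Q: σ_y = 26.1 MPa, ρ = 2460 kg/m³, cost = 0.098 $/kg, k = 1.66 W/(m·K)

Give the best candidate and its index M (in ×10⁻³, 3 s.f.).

alloy P, M = 4.18×10⁻³

Screen on constraints: cost ≤ 20 $/kg; k ≥ 0.962 W/(m·K). Survivors: alloy G, alloy P, alloy Q.
Computing M directly (units already consistent):
  alloy P: M = 4.18×10⁻³
  alloy G: M = 2.14×10⁻³
  alloy Q: M = 2.08×10⁻³
The maximum is for alloy P.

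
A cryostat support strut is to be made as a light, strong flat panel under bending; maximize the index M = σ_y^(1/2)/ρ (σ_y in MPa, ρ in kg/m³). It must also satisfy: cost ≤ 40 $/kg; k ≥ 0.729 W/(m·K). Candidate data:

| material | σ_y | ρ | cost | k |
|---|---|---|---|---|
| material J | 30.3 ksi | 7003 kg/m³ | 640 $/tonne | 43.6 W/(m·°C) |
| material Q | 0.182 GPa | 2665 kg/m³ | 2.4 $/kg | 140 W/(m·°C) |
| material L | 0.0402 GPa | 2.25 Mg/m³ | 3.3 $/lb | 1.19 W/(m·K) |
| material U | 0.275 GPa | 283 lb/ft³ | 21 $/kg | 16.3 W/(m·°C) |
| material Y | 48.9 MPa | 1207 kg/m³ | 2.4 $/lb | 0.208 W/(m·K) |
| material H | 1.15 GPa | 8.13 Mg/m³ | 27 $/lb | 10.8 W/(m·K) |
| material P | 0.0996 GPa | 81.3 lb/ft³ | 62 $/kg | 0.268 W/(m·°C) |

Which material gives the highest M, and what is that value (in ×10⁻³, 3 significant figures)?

material Q, M = 5.06×10⁻³

Screen on constraints: cost ≤ 40 $/kg; k ≥ 0.729 W/(m·K). Survivors: material J, material Q, material L, material U.
Convert each candidate to consistent units, then evaluate M:
  material J: σ_y = 208.9 MPa, ρ = 7003 kg/m³
  material Q: σ_y = 182.0 MPa, ρ = 2665 kg/m³
  material L: σ_y = 40.20 MPa, ρ = 2250 kg/m³
  material U: σ_y = 275.0 MPa, ρ = 4533 kg/m³
  material Q: M = 5.06×10⁻³
  material U: M = 3.66×10⁻³
  material L: M = 2.82×10⁻³
  material J: M = 2.06×10⁻³
Material Q ranks first.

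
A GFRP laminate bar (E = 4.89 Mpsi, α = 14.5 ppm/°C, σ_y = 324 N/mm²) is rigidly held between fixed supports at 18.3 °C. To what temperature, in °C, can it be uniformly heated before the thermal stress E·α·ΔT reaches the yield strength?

E = 4.89 Mpsi = 33.72 GPa.
σ_y = 324 N/mm² = 324.0 MPa.
E·α·ΔT = 324.0 MPa ⇒ ΔT = 324.0 / (33.72×10³ × 14.5×10⁻⁶) = 662.7 K.
T = 18.3 + 662.7 = 681.0 °C.

681 °C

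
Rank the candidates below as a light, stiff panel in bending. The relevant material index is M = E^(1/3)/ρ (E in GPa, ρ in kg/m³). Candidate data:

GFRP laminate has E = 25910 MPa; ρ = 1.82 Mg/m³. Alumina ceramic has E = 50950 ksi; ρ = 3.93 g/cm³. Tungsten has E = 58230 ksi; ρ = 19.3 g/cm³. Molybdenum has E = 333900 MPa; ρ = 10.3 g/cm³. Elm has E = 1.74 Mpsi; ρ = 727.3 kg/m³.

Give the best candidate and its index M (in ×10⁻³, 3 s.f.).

Putting every candidate on a common basis:
  GFRP laminate: E = 25.91 GPa, ρ = 1820 kg/m³
  alumina ceramic: E = 351.3 GPa, ρ = 3930 kg/m³
  tungsten: E = 401.5 GPa, ρ = 19300 kg/m³
  molybdenum: E = 333.9 GPa, ρ = 10300 kg/m³
  elm: E = 12.00 GPa, ρ = 727.3 kg/m³
  elm: M = 3.15×10⁻³
  alumina ceramic: M = 1.80×10⁻³
  GFRP laminate: M = 1.63×10⁻³
  molybdenum: M = 0.674×10⁻³
  tungsten: M = 0.382×10⁻³
Elm ranks first.

elm, M = 3.15×10⁻³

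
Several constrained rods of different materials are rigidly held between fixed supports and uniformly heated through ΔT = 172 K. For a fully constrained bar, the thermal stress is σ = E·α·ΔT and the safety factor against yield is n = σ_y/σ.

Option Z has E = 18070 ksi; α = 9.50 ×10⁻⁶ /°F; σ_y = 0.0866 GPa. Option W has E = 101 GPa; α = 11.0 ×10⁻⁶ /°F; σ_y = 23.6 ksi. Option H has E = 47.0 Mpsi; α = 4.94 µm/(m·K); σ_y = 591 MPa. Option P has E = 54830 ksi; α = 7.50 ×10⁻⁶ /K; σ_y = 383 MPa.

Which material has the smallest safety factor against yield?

option Z

Converting E to GPa, α to ×10⁻⁶/K, σ_y to MPa, then σ and n for each:
  option Z: E = 124.6, α = 17.1, σ_y = 86.60 → σ = 366 MPa, n = 0.236
  option W: E = 101.0, α = 19.8, σ_y = 162.7 → σ = 344 MPa, n = 0.473
  option H: E = 324.1, α = 4.94, σ_y = 591.0 → σ = 275 MPa, n = 2.15
  option P: E = 378.0, α = 7.50, σ_y = 383.0 → σ = 488 MPa, n = 0.785
The minimum is option Z at n = 0.236.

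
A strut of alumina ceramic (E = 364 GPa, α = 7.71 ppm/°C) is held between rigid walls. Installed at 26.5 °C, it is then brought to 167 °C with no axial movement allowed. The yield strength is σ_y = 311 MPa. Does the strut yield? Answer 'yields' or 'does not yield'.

ΔT = 140.5 K. Constrained thermal stress σ = E·α·ΔT = 364.0×10³ MPa × 7.71×10⁻⁶ × 140.5 = 394 MPa (compressive).
Compare to σ_y = 311 MPa: σ ≥ σ_y, so it yields.

yields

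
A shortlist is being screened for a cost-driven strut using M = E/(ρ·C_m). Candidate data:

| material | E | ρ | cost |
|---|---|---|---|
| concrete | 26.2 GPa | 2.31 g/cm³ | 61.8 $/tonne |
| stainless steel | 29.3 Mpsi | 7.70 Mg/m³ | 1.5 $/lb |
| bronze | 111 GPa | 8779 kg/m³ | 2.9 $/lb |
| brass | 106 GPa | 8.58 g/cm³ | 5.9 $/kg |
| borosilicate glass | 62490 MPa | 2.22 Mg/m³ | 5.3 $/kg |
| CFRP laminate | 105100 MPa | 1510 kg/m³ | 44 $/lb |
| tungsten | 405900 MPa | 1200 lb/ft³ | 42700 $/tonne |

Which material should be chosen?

In SI units:
  concrete: E = 26.20 GPa, ρ = 2310 kg/m³, cost = 0.06180 $/kg
  stainless steel: E = 202.0 GPa, ρ = 7700 kg/m³, cost = 3.307 $/kg
  bronze: E = 111.0 GPa, ρ = 8779 kg/m³, cost = 6.393 $/kg
  brass: E = 106.0 GPa, ρ = 8580 kg/m³, cost = 5.900 $/kg
  borosilicate glass: E = 62.49 GPa, ρ = 2220 kg/m³, cost = 5.300 $/kg
  CFRP laminate: E = 105.1 GPa, ρ = 1510 kg/m³, cost = 97.00 $/kg
  tungsten: E = 405.9 GPa, ρ = 19220 kg/m³, cost = 42.70 $/kg
  concrete: M = 184 MN·m per $
  stainless steel: M = 7.93 MN·m per $
  borosilicate glass: M = 5.31 MN·m per $
  brass: M = 2.09 MN·m per $
  bronze: M = 1.98 MN·m per $
  CFRP laminate: M = 0.718 MN·m per $
  tungsten: M = 0.495 MN·m per $
Concrete has the largest M.

concrete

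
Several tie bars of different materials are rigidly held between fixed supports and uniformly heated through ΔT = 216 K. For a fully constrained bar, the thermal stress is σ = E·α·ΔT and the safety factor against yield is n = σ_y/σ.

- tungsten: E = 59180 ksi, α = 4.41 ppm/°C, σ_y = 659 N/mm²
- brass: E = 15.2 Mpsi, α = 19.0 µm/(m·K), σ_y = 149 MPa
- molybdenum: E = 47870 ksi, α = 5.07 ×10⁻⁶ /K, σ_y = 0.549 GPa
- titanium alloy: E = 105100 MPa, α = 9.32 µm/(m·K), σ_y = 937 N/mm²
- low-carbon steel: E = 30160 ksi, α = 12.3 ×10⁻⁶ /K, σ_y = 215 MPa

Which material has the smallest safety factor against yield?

brass

In consistent units (E in GPa, α in ×10⁻⁶/K, σ_y in MPa):
  tungsten: E = 408.0, α = 4.41, σ_y = 659.0 → σ = 389 MPa, n = 1.70
  brass: E = 104.8, α = 19.0, σ_y = 149.0 → σ = 430 MPa, n = 0.346
  molybdenum: E = 330.1, α = 5.07, σ_y = 549.0 → σ = 361 MPa, n = 1.52
  titanium alloy: E = 105.1, α = 9.32, σ_y = 937.0 → σ = 212 MPa, n = 4.43
  low-carbon steel: E = 207.9, α = 12.3, σ_y = 215.0 → σ = 552 MPa, n = 0.389
Brass has the lowest safety factor, n = 0.346.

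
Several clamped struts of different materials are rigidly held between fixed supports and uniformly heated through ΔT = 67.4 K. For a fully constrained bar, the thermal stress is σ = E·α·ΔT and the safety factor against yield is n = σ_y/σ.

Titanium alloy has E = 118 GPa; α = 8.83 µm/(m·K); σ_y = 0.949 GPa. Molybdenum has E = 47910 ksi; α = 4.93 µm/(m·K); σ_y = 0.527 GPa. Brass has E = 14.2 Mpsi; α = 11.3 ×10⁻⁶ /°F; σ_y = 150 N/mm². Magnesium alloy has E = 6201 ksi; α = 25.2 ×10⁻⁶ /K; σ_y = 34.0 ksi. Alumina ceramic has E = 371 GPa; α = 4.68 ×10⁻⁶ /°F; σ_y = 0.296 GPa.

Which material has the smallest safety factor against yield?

In consistent units (E in GPa, α in ×10⁻⁶/K, σ_y in MPa):
  titanium alloy: E = 118.0, α = 8.83, σ_y = 949.0 → σ = 70.2 MPa, n = 13.5
  molybdenum: E = 330.3, α = 4.93, σ_y = 527.0 → σ = 110 MPa, n = 4.80
  brass: E = 97.91, α = 20.3, σ_y = 150.0 → σ = 134 MPa, n = 1.12
  magnesium alloy: E = 42.75, α = 25.2, σ_y = 234.4 → σ = 72.6 MPa, n = 3.23
  alumina ceramic: E = 371.0, α = 8.42, σ_y = 296.0 → σ = 211 MPa, n = 1.41
Brass has the lowest safety factor, n = 1.12.

brass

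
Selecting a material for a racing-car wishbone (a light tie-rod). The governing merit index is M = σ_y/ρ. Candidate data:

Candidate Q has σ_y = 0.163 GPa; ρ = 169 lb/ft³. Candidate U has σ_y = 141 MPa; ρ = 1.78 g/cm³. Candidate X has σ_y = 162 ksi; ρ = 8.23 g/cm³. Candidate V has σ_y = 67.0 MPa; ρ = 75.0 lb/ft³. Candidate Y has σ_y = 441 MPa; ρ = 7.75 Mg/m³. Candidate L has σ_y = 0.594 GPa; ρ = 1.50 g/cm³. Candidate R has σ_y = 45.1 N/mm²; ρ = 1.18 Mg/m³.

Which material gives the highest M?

candidate L

Putting every candidate on a common basis:
  candidate Q: σ_y = 163.0 MPa, ρ = 2707 kg/m³
  candidate U: σ_y = 141.0 MPa, ρ = 1780 kg/m³
  candidate X: σ_y = 1117 MPa, ρ = 8230 kg/m³
  candidate V: σ_y = 67.00 MPa, ρ = 1201 kg/m³
  candidate Y: σ_y = 441.0 MPa, ρ = 7750 kg/m³
  candidate L: σ_y = 594.0 MPa, ρ = 1500 kg/m³
  candidate R: σ_y = 45.10 MPa, ρ = 1180 kg/m³
  candidate L: M = 396 kN·m/kg
  candidate X: M = 136 kN·m/kg
  candidate U: M = 79.2 kN·m/kg
  candidate Q: M = 60.2 kN·m/kg
  candidate Y: M = 56.9 kN·m/kg
  candidate V: M = 55.8 kN·m/kg
  candidate R: M = 38.2 kN·m/kg
Candidate L has the largest M.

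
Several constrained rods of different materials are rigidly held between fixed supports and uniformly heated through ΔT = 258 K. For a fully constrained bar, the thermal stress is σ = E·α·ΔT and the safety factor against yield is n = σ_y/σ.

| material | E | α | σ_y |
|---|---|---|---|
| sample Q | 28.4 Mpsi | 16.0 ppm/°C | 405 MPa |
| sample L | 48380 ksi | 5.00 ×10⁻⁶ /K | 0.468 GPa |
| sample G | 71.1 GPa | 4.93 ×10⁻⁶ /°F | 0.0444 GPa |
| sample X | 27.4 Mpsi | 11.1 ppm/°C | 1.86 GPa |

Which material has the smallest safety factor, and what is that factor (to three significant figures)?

In consistent units (E in GPa, α in ×10⁻⁶/K, σ_y in MPa):
  sample Q: E = 195.8, α = 16.0, σ_y = 405.0 → σ = 808 MPa, n = 0.501
  sample L: E = 333.6, α = 5.00, σ_y = 468.0 → σ = 430 MPa, n = 1.09
  sample G: E = 71.10, α = 8.87, σ_y = 44.40 → σ = 163 MPa, n = 0.273
  sample X: E = 188.9, α = 11.1, σ_y = 1860 → σ = 541 MPa, n = 3.44
The minimum is sample G at n = 0.273.

sample G, n = 0.273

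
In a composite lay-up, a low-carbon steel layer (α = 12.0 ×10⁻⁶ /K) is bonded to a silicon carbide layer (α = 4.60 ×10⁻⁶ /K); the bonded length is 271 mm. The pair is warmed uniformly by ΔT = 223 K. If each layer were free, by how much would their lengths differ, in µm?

Δα = |12.0 − 4.60|×10⁻⁶/K = 7.40×10⁻⁶/K.
ΔL_mismatch = Δα·L·ΔT = 7.40×10⁻⁶ × 271.0 mm × 223.0 K = 447 µm.

447 µm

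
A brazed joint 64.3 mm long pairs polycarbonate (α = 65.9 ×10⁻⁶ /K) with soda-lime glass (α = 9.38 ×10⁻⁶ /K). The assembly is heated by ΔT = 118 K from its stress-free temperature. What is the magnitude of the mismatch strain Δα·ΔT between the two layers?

6.67×10⁻³

Δα = |65.9 − 9.38|×10⁻⁶/K = 56.5×10⁻⁶/K.
Mismatch strain = Δα·ΔT = 56.5×10⁻⁶ × 118.0 = 6.67×10⁻³.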